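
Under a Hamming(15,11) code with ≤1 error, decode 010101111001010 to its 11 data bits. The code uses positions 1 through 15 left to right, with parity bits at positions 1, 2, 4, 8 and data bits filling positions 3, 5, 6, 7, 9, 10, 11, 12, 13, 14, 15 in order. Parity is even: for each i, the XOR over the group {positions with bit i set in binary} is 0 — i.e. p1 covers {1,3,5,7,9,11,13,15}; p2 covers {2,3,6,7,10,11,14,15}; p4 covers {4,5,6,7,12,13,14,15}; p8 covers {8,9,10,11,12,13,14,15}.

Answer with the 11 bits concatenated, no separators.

s1 (pos 1,3,5,7,9,11,13,15): 0⊕0⊕0⊕1⊕1⊕0⊕0⊕0 = 0
s2 (pos 2,3,6,7,10,11,14,15): 1⊕0⊕1⊕1⊕0⊕0⊕1⊕0 = 0
s4 (pos 4,5,6,7,12,13,14,15): 1⊕0⊕1⊕1⊕1⊕0⊕1⊕0 = 1
s8 (pos 8,9,10,11,12,13,14,15): 1⊕1⊕0⊕0⊕1⊕0⊕1⊕0 = 0
Syndrome s8…s1 = 0100 → error at position 4.
Flip position 4: 010101111001010 → 010001111001010
Read data bits from positions 3,5,6,7,9,10,11,12,13,14,15: 00111001010

00111001010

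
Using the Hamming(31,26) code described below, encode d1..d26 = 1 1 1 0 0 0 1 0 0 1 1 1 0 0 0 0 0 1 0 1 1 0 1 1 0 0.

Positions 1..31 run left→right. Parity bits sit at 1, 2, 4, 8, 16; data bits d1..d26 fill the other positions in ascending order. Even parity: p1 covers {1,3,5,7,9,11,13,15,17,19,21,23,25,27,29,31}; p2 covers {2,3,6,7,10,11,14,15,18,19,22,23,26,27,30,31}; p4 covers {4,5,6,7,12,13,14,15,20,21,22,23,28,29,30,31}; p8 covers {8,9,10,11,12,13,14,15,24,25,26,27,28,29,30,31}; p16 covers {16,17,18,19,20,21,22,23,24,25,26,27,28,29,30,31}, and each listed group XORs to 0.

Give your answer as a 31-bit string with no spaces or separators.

Place data at non-parity positions: p1 p2 1 p4 1 1 0 p8 0 0 1 0 0 1 1 p16 1 0 0 0 0 0 1 0 1 1 0 1 1 0 0
p1 (pos 1,3,5,7,9,11,13,15,17,19,21,23,25,27,29,31): XOR of data positions = 1⊕1⊕0⊕0⊕1⊕0⊕1⊕1⊕0⊕0⊕1⊕1⊕0⊕1⊕0 = 0
p2 (pos 2,3,6,7,10,11,14,15,18,19,22,23,26,27,30,31): XOR of data positions = 1⊕1⊕0⊕0⊕1⊕1⊕1⊕0⊕0⊕0⊕1⊕1⊕0⊕0⊕0 = 1
p4 (pos 4,5,6,7,12,13,14,15,20,21,22,23,28,29,30,31): XOR of data positions = 1⊕1⊕0⊕0⊕0⊕1⊕1⊕0⊕0⊕0⊕1⊕1⊕1⊕0⊕0 = 1
p8 (pos 8,9,10,11,12,13,14,15,24,25,26,27,28,29,30,31): XOR of data positions = 0⊕0⊕1⊕0⊕0⊕1⊕1⊕0⊕1⊕1⊕0⊕1⊕1⊕0⊕0 = 1
p16 (pos 16,17,18,19,20,21,22,23,24,25,26,27,28,29,30,31): XOR of data positions = 1⊕0⊕0⊕0⊕0⊕0⊕1⊕0⊕1⊕1⊕0⊕1⊕1⊕0⊕0 = 0
Codeword: 0111110100100110100000101101100

0111110100100110100000101101100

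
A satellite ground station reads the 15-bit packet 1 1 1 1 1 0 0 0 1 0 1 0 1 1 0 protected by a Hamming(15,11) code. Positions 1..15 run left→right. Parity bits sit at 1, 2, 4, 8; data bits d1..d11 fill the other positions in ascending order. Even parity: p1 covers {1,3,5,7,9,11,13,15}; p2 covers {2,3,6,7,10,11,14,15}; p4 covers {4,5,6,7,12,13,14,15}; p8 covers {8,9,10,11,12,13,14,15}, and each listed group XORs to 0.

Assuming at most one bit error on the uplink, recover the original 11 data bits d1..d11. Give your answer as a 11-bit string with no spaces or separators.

11001010110

s1 (pos 1,3,5,7,9,11,13,15): 1⊕1⊕1⊕0⊕1⊕1⊕1⊕0 = 0
s2 (pos 2,3,6,7,10,11,14,15): 1⊕1⊕0⊕0⊕0⊕1⊕1⊕0 = 0
s4 (pos 4,5,6,7,12,13,14,15): 1⊕1⊕0⊕0⊕0⊕1⊕1⊕0 = 0
s8 (pos 8,9,10,11,12,13,14,15): 0⊕1⊕0⊕1⊕0⊕1⊕1⊕0 = 0
Syndrome s8…s1 = 0000 → no error.
Read data bits from positions 3,5,6,7,9,10,11,12,13,14,15: 11001010110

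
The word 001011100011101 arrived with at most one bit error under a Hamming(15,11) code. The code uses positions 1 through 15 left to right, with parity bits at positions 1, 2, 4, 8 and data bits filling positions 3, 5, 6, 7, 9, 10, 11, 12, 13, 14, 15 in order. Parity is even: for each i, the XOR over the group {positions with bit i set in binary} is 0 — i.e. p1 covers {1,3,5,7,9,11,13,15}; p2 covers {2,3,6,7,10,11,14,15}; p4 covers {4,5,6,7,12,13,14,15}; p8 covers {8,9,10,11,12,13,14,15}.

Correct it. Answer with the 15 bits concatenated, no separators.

011011100011101

s1 (pos 1,3,5,7,9,11,13,15): 0⊕1⊕1⊕1⊕0⊕1⊕1⊕1 = 0
s2 (pos 2,3,6,7,10,11,14,15): 0⊕1⊕1⊕1⊕0⊕1⊕0⊕1 = 1
s4 (pos 4,5,6,7,12,13,14,15): 0⊕1⊕1⊕1⊕1⊕1⊕0⊕1 = 0
s8 (pos 8,9,10,11,12,13,14,15): 0⊕0⊕0⊕1⊕1⊕1⊕0⊕1 = 0
Syndrome s8…s1 = 0010 → error at position 2.
Flip position 2: 001011100011101 → 011011100011101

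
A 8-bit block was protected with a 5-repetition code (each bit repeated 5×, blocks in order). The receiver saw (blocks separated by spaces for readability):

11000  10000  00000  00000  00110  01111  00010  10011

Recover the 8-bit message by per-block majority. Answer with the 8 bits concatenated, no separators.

00000101

Block 1 (11000): 2 ones → 0
Block 2 (10000): 1 one → 0
Block 3 (00000): 0 ones → 0
Block 4 (00000): 0 ones → 0
Block 5 (00110): 2 ones → 0
Block 6 (01111): 4 ones → 1
Block 7 (00010): 1 one → 0
Block 8 (10011): 3 ones → 1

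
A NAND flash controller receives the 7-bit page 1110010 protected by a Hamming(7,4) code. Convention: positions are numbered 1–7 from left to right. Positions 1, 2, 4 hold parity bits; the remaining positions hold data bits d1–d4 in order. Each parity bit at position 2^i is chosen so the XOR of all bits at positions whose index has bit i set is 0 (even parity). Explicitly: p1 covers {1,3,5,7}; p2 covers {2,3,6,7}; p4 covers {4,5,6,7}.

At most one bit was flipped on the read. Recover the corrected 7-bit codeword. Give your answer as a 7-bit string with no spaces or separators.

1110000

s1 (pos 1,3,5,7): 1⊕1⊕0⊕0 = 0
s2 (pos 2,3,6,7): 1⊕1⊕1⊕0 = 1
s4 (pos 4,5,6,7): 0⊕0⊕1⊕0 = 1
Syndrome s4…s1 = 110 → error at position 6.
Flip position 6: 1110010 → 1110000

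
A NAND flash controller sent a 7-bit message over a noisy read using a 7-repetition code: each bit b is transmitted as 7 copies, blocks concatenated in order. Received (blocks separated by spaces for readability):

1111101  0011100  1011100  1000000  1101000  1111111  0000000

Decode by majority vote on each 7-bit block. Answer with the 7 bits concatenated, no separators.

Block 1 (1111101): 6 ones → 1
Block 2 (0011100): 3 ones → 0
Block 3 (1011100): 4 ones → 1
Block 4 (1000000): 1 one → 0
Block 5 (1101000): 3 ones → 0
Block 6 (1111111): 7 ones → 1
Block 7 (0000000): 0 ones → 0

1010010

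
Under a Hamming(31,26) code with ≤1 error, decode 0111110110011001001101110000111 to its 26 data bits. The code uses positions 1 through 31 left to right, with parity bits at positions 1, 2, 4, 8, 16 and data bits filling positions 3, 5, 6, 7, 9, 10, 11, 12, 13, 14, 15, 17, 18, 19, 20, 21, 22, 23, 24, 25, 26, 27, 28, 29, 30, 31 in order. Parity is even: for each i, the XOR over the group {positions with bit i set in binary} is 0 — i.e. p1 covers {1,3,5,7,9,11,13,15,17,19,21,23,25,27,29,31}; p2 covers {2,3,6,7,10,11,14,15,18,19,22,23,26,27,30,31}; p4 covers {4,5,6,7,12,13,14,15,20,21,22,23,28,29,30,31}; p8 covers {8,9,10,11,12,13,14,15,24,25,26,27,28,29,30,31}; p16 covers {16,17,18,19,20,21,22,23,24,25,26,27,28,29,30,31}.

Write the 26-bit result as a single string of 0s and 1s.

s1 (pos 1,3,5,7,9,11,13,15,17,19,21,23,25,27,29,31): 0⊕1⊕1⊕0⊕1⊕0⊕1⊕0⊕0⊕1⊕0⊕1⊕0⊕0⊕1⊕1 = 0
s2 (pos 2,3,6,7,10,11,14,15,18,19,22,23,26,27,30,31): 1⊕1⊕1⊕0⊕0⊕0⊕0⊕0⊕0⊕1⊕1⊕1⊕0⊕0⊕1⊕1 = 0
s4 (pos 4,5,6,7,12,13,14,15,20,21,22,23,28,29,30,31): 1⊕1⊕1⊕0⊕1⊕1⊕0⊕0⊕1⊕0⊕1⊕1⊕0⊕1⊕1⊕1 = 1
s8 (pos 8,9,10,11,12,13,14,15,24,25,26,27,28,29,30,31): 1⊕1⊕0⊕0⊕1⊕1⊕0⊕0⊕1⊕0⊕0⊕0⊕0⊕1⊕1⊕1 = 0
s16 (pos 16,17,18,19,20,21,22,23,24,25,26,27,28,29,30,31): 1⊕0⊕0⊕1⊕1⊕0⊕1⊕1⊕1⊕0⊕0⊕0⊕0⊕1⊕1⊕1 = 1
Syndrome s16…s1 = 10100 → error at position 20.
Flip position 20: 0111110110011001001101110000111 → 0111110110011001001001110000111
Read data bits from positions 3,5,6,7,9,10,11,12,13,14,15,17,18,19,20,21,22,23,24,25,26,27,28,29,30,31: 11101001100001001110000111

11101001100001001110000111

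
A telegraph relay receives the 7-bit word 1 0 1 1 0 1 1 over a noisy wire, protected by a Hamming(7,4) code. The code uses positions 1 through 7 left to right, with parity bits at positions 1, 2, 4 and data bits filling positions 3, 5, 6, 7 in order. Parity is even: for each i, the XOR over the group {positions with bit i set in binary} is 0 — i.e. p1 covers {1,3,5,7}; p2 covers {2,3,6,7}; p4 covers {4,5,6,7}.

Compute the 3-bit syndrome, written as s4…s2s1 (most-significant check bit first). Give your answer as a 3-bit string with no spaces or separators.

111

s1 (pos 1,3,5,7): 1⊕1⊕0⊕1 = 1
s2 (pos 2,3,6,7): 0⊕1⊕1⊕1 = 1
s4 (pos 4,5,6,7): 1⊕0⊕1⊕1 = 1
Syndrome s4…s1 = 111 → error at position 7.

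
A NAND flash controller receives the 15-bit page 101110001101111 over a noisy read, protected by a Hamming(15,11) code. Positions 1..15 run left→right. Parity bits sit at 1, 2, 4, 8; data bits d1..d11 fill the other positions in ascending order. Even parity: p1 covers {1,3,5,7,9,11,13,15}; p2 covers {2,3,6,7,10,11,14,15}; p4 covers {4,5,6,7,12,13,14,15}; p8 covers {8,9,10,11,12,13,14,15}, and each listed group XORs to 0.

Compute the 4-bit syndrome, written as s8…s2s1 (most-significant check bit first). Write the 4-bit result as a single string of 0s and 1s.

0000

s1 (pos 1,3,5,7,9,11,13,15): 1⊕1⊕1⊕0⊕1⊕0⊕1⊕1 = 0
s2 (pos 2,3,6,7,10,11,14,15): 0⊕1⊕0⊕0⊕1⊕0⊕1⊕1 = 0
s4 (pos 4,5,6,7,12,13,14,15): 1⊕1⊕0⊕0⊕1⊕1⊕1⊕1 = 0
s8 (pos 8,9,10,11,12,13,14,15): 0⊕1⊕1⊕0⊕1⊕1⊕1⊕1 = 0
Syndrome s8…s1 = 0000 → no error.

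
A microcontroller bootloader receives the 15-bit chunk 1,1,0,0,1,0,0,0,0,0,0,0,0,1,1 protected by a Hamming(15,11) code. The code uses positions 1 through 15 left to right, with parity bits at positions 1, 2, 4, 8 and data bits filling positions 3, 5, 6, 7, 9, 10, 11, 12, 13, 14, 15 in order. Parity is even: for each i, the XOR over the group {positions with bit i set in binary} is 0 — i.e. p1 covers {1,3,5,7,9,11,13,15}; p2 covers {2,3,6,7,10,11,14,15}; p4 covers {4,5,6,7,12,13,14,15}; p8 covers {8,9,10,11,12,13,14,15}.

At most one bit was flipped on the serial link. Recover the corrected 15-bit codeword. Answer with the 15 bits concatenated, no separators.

110010100000011

s1 (pos 1,3,5,7,9,11,13,15): 1⊕0⊕1⊕0⊕0⊕0⊕0⊕1 = 1
s2 (pos 2,3,6,7,10,11,14,15): 1⊕0⊕0⊕0⊕0⊕0⊕1⊕1 = 1
s4 (pos 4,5,6,7,12,13,14,15): 0⊕1⊕0⊕0⊕0⊕0⊕1⊕1 = 1
s8 (pos 8,9,10,11,12,13,14,15): 0⊕0⊕0⊕0⊕0⊕0⊕1⊕1 = 0
Syndrome s8…s1 = 0111 → error at position 7.
Flip position 7: 110010000000011 → 110010100000011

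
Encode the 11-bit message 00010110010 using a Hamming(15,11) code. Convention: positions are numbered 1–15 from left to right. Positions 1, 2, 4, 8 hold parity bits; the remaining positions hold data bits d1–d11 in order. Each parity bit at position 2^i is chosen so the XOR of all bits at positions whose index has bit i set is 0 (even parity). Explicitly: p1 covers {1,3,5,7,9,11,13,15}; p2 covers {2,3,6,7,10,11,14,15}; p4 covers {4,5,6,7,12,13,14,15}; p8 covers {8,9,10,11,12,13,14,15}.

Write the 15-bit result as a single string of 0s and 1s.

Place data at non-parity positions: p1 p2 0 p4 0 0 1 p8 0 1 1 0 0 1 0
p1 (pos 1,3,5,7,9,11,13,15): XOR of data positions = 0⊕0⊕1⊕0⊕1⊕0⊕0 = 0
p2 (pos 2,3,6,7,10,11,14,15): XOR of data positions = 0⊕0⊕1⊕1⊕1⊕1⊕0 = 0
p4 (pos 4,5,6,7,12,13,14,15): XOR of data positions = 0⊕0⊕1⊕0⊕0⊕1⊕0 = 0
p8 (pos 8,9,10,11,12,13,14,15): XOR of data positions = 0⊕1⊕1⊕0⊕0⊕1⊕0 = 1
Codeword: 000000110110010

000000110110010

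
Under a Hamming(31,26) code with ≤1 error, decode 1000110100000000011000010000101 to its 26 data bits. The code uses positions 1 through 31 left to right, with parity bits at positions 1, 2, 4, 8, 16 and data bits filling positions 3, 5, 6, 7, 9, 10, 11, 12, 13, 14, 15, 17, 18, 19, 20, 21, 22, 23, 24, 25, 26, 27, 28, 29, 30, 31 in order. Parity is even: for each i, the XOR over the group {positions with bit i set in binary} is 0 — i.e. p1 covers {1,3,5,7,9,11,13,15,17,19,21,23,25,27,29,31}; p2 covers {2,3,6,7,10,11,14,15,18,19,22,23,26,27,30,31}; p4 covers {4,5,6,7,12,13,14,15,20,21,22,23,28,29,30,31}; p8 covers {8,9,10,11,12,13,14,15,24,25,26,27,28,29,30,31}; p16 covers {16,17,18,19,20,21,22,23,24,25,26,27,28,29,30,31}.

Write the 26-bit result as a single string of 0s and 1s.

01100000000111000010000101

s1 (pos 1,3,5,7,9,11,13,15,17,19,21,23,25,27,29,31): 1⊕0⊕1⊕0⊕0⊕0⊕0⊕0⊕0⊕1⊕0⊕0⊕0⊕0⊕1⊕1 = 1
s2 (pos 2,3,6,7,10,11,14,15,18,19,22,23,26,27,30,31): 0⊕0⊕1⊕0⊕0⊕0⊕0⊕0⊕1⊕1⊕0⊕0⊕0⊕0⊕0⊕1 = 0
s4 (pos 4,5,6,7,12,13,14,15,20,21,22,23,28,29,30,31): 0⊕1⊕1⊕0⊕0⊕0⊕0⊕0⊕0⊕0⊕0⊕0⊕0⊕1⊕0⊕1 = 0
s8 (pos 8,9,10,11,12,13,14,15,24,25,26,27,28,29,30,31): 1⊕0⊕0⊕0⊕0⊕0⊕0⊕0⊕1⊕0⊕0⊕0⊕0⊕1⊕0⊕1 = 0
s16 (pos 16,17,18,19,20,21,22,23,24,25,26,27,28,29,30,31): 0⊕0⊕1⊕1⊕0⊕0⊕0⊕0⊕1⊕0⊕0⊕0⊕0⊕1⊕0⊕1 = 1
Syndrome s16…s1 = 10001 → error at position 17.
Flip position 17: 1000110100000000011000010000101 → 1000110100000000111000010000101
Read data bits from positions 3,5,6,7,9,10,11,12,13,14,15,17,18,19,20,21,22,23,24,25,26,27,28,29,30,31: 01100000000111000010000101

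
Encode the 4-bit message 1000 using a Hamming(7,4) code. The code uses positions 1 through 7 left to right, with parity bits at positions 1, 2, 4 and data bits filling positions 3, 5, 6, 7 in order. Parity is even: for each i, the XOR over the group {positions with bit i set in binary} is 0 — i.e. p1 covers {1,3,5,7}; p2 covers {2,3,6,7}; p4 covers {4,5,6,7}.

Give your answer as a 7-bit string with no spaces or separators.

1110000

Place data at non-parity positions: p1 p2 1 p4 0 0 0
p1 (pos 1,3,5,7): XOR of data positions = 1⊕0⊕0 = 1
p2 (pos 2,3,6,7): XOR of data positions = 1⊕0⊕0 = 1
p4 (pos 4,5,6,7): XOR of data positions = 0⊕0⊕0 = 0
Codeword: 1110000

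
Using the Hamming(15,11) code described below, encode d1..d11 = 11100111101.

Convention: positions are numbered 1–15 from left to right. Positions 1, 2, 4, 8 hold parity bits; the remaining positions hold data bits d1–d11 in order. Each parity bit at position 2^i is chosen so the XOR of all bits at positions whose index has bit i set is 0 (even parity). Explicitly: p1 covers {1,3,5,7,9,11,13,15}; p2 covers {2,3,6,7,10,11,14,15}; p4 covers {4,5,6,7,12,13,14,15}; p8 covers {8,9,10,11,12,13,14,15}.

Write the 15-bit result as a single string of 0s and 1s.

111111010111101

Place data at non-parity positions: p1 p2 1 p4 1 1 0 p8 0 1 1 1 1 0 1
p1 (pos 1,3,5,7,9,11,13,15): XOR of data positions = 1⊕1⊕0⊕0⊕1⊕1⊕1 = 1
p2 (pos 2,3,6,7,10,11,14,15): XOR of data positions = 1⊕1⊕0⊕1⊕1⊕0⊕1 = 1
p4 (pos 4,5,6,7,12,13,14,15): XOR of data positions = 1⊕1⊕0⊕1⊕1⊕0⊕1 = 1
p8 (pos 8,9,10,11,12,13,14,15): XOR of data positions = 0⊕1⊕1⊕1⊕1⊕0⊕1 = 1
Codeword: 111111010111101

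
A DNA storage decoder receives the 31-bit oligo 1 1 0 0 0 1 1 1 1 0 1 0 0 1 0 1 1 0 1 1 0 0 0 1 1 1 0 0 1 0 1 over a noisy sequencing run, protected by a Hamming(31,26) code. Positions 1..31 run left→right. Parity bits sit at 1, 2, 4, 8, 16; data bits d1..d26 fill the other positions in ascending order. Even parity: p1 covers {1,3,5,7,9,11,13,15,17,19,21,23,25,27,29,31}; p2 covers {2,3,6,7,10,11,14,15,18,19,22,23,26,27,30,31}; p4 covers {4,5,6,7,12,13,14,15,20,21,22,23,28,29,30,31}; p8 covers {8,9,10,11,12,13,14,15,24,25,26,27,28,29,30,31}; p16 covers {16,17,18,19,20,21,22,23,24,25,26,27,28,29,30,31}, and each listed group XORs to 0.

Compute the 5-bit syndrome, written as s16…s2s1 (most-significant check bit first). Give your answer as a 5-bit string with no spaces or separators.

11001

s1 (pos 1,3,5,7,9,11,13,15,17,19,21,23,25,27,29,31): 1⊕0⊕0⊕1⊕1⊕1⊕0⊕0⊕1⊕1⊕0⊕0⊕1⊕0⊕1⊕1 = 1
s2 (pos 2,3,6,7,10,11,14,15,18,19,22,23,26,27,30,31): 1⊕0⊕1⊕1⊕0⊕1⊕1⊕0⊕0⊕1⊕0⊕0⊕1⊕0⊕0⊕1 = 0
s4 (pos 4,5,6,7,12,13,14,15,20,21,22,23,28,29,30,31): 0⊕0⊕1⊕1⊕0⊕0⊕1⊕0⊕1⊕0⊕0⊕0⊕0⊕1⊕0⊕1 = 0
s8 (pos 8,9,10,11,12,13,14,15,24,25,26,27,28,29,30,31): 1⊕1⊕0⊕1⊕0⊕0⊕1⊕0⊕1⊕1⊕1⊕0⊕0⊕1⊕0⊕1 = 1
s16 (pos 16,17,18,19,20,21,22,23,24,25,26,27,28,29,30,31): 1⊕1⊕0⊕1⊕1⊕0⊕0⊕0⊕1⊕1⊕1⊕0⊕0⊕1⊕0⊕1 = 1
Syndrome s16…s1 = 11001 → error at position 25.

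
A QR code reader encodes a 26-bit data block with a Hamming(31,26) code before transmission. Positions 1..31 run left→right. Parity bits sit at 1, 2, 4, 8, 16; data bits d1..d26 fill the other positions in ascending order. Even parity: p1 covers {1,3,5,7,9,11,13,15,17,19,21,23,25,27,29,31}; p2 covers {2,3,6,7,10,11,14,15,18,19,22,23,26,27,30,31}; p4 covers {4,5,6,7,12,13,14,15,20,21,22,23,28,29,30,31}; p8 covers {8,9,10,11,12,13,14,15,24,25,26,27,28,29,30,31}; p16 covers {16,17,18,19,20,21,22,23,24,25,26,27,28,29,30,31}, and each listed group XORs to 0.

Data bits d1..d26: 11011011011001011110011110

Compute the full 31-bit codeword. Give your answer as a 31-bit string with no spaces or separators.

1011101010110111001011110011110

Place data at non-parity positions: p1 p2 1 p4 1 0 1 p8 1 0 1 1 0 1 1 p16 0 0 1 0 1 1 1 1 0 0 1 1 1 1 0
p1 (pos 1,3,5,7,9,11,13,15,17,19,21,23,25,27,29,31): XOR of data positions = 1⊕1⊕1⊕1⊕1⊕0⊕1⊕0⊕1⊕1⊕1⊕0⊕1⊕1⊕0 = 1
p2 (pos 2,3,6,7,10,11,14,15,18,19,22,23,26,27,30,31): XOR of data positions = 1⊕0⊕1⊕0⊕1⊕1⊕1⊕0⊕1⊕1⊕1⊕0⊕1⊕1⊕0 = 0
p4 (pos 4,5,6,7,12,13,14,15,20,21,22,23,28,29,30,31): XOR of data positions = 1⊕0⊕1⊕1⊕0⊕1⊕1⊕0⊕1⊕1⊕1⊕1⊕1⊕1⊕0 = 1
p8 (pos 8,9,10,11,12,13,14,15,24,25,26,27,28,29,30,31): XOR of data positions = 1⊕0⊕1⊕1⊕0⊕1⊕1⊕1⊕0⊕0⊕1⊕1⊕1⊕1⊕0 = 0
p16 (pos 16,17,18,19,20,21,22,23,24,25,26,27,28,29,30,31): XOR of data positions = 0⊕0⊕1⊕0⊕1⊕1⊕1⊕1⊕0⊕0⊕1⊕1⊕1⊕1⊕0 = 1
Codeword: 1011101010110111001011110011110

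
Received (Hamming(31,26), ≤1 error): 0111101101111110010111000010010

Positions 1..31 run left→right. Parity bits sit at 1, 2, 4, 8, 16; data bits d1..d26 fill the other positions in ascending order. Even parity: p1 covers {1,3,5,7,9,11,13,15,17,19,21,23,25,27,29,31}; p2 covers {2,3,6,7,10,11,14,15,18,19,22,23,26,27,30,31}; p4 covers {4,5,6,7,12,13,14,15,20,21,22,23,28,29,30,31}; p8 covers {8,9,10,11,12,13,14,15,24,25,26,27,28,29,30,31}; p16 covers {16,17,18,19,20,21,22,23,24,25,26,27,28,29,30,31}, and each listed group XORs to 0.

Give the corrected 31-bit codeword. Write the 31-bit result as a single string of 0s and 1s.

s1 (pos 1,3,5,7,9,11,13,15,17,19,21,23,25,27,29,31): 0⊕1⊕1⊕1⊕0⊕1⊕1⊕1⊕0⊕0⊕1⊕0⊕0⊕1⊕0⊕0 = 0
s2 (pos 2,3,6,7,10,11,14,15,18,19,22,23,26,27,30,31): 1⊕1⊕0⊕1⊕1⊕1⊕1⊕1⊕1⊕0⊕1⊕0⊕0⊕1⊕1⊕0 = 1
s4 (pos 4,5,6,7,12,13,14,15,20,21,22,23,28,29,30,31): 1⊕1⊕0⊕1⊕1⊕1⊕1⊕1⊕1⊕1⊕1⊕0⊕0⊕0⊕1⊕0 = 1
s8 (pos 8,9,10,11,12,13,14,15,24,25,26,27,28,29,30,31): 1⊕0⊕1⊕1⊕1⊕1⊕1⊕1⊕0⊕0⊕0⊕1⊕0⊕0⊕1⊕0 = 1
s16 (pos 16,17,18,19,20,21,22,23,24,25,26,27,28,29,30,31): 0⊕0⊕1⊕0⊕1⊕1⊕1⊕0⊕0⊕0⊕0⊕1⊕0⊕0⊕1⊕0 = 0
Syndrome s16…s1 = 01110 → error at position 14.
Flip position 14: 0111101101111110010111000010010 → 0111101101111010010111000010010

0111101101111010010111000010010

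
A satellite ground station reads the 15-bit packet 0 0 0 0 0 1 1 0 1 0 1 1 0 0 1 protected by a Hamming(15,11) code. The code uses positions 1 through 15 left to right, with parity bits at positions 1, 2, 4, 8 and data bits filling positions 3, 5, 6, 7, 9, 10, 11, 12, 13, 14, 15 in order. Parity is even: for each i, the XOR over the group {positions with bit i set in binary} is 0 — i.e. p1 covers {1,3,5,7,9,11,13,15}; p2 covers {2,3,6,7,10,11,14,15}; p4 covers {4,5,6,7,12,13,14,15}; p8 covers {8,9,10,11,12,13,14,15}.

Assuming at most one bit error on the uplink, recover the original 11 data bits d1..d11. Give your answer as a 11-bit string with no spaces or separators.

s1 (pos 1,3,5,7,9,11,13,15): 0⊕0⊕0⊕1⊕1⊕1⊕0⊕1 = 0
s2 (pos 2,3,6,7,10,11,14,15): 0⊕0⊕1⊕1⊕0⊕1⊕0⊕1 = 0
s4 (pos 4,5,6,7,12,13,14,15): 0⊕0⊕1⊕1⊕1⊕0⊕0⊕1 = 0
s8 (pos 8,9,10,11,12,13,14,15): 0⊕1⊕0⊕1⊕1⊕0⊕0⊕1 = 0
Syndrome s8…s1 = 0000 → no error.
Read data bits from positions 3,5,6,7,9,10,11,12,13,14,15: 00111011001

00111011001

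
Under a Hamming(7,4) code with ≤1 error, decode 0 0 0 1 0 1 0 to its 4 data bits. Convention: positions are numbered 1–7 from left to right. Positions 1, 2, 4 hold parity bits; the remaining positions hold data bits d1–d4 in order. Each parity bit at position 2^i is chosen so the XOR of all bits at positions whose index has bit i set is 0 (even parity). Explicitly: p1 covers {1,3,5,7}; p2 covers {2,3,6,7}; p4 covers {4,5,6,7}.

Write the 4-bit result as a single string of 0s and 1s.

0010

s1 (pos 1,3,5,7): 0⊕0⊕0⊕0 = 0
s2 (pos 2,3,6,7): 0⊕0⊕1⊕0 = 1
s4 (pos 4,5,6,7): 1⊕0⊕1⊕0 = 0
Syndrome s4…s1 = 010 → error at position 2.
Flip position 2: 0001010 → 0101010
Read data bits from positions 3,5,6,7: 0010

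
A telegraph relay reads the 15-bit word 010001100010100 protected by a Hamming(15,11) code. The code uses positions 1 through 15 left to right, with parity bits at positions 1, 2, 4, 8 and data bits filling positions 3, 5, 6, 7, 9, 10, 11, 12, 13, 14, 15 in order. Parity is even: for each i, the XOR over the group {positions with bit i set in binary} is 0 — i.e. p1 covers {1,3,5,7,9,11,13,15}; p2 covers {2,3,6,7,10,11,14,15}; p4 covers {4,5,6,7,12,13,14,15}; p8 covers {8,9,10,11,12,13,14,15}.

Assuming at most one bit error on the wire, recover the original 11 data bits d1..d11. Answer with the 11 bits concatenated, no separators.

01110010100

s1 (pos 1,3,5,7,9,11,13,15): 0⊕0⊕0⊕1⊕0⊕1⊕1⊕0 = 1
s2 (pos 2,3,6,7,10,11,14,15): 1⊕0⊕1⊕1⊕0⊕1⊕0⊕0 = 0
s4 (pos 4,5,6,7,12,13,14,15): 0⊕0⊕1⊕1⊕0⊕1⊕0⊕0 = 1
s8 (pos 8,9,10,11,12,13,14,15): 0⊕0⊕0⊕1⊕0⊕1⊕0⊕0 = 0
Syndrome s8…s1 = 0101 → error at position 5.
Flip position 5: 010001100010100 → 010011100010100
Read data bits from positions 3,5,6,7,9,10,11,12,13,14,15: 01110010100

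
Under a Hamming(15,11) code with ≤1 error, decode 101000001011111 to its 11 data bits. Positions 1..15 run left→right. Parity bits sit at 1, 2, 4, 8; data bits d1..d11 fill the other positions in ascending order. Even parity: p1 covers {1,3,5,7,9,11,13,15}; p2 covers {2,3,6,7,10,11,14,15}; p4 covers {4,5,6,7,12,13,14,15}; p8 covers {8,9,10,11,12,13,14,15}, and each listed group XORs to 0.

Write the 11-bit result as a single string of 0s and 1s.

10001011111

s1 (pos 1,3,5,7,9,11,13,15): 1⊕1⊕0⊕0⊕1⊕1⊕1⊕1 = 0
s2 (pos 2,3,6,7,10,11,14,15): 0⊕1⊕0⊕0⊕0⊕1⊕1⊕1 = 0
s4 (pos 4,5,6,7,12,13,14,15): 0⊕0⊕0⊕0⊕1⊕1⊕1⊕1 = 0
s8 (pos 8,9,10,11,12,13,14,15): 0⊕1⊕0⊕1⊕1⊕1⊕1⊕1 = 0
Syndrome s8…s1 = 0000 → no error.
Read data bits from positions 3,5,6,7,9,10,11,12,13,14,15: 10001011111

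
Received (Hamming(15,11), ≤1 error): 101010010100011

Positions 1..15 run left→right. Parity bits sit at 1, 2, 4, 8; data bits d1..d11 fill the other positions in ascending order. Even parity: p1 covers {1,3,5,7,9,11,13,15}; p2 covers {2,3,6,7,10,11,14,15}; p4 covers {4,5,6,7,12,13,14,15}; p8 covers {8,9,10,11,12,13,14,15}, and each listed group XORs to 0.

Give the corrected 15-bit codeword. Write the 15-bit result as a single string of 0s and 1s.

s1 (pos 1,3,5,7,9,11,13,15): 1⊕1⊕1⊕0⊕0⊕0⊕0⊕1 = 0
s2 (pos 2,3,6,7,10,11,14,15): 0⊕1⊕0⊕0⊕1⊕0⊕1⊕1 = 0
s4 (pos 4,5,6,7,12,13,14,15): 0⊕1⊕0⊕0⊕0⊕0⊕1⊕1 = 1
s8 (pos 8,9,10,11,12,13,14,15): 1⊕0⊕1⊕0⊕0⊕0⊕1⊕1 = 0
Syndrome s8…s1 = 0100 → error at position 4.
Flip position 4: 101010010100011 → 101110010100011

101110010100011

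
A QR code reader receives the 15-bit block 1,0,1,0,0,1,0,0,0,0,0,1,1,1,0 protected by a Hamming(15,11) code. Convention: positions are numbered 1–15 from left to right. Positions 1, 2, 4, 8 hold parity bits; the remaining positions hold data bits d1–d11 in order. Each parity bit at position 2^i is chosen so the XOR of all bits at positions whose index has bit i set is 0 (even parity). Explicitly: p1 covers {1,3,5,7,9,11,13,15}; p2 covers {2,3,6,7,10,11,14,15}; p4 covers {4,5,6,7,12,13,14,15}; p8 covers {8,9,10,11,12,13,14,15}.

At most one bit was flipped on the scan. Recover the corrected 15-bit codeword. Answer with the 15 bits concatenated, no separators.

s1 (pos 1,3,5,7,9,11,13,15): 1⊕1⊕0⊕0⊕0⊕0⊕1⊕0 = 1
s2 (pos 2,3,6,7,10,11,14,15): 0⊕1⊕1⊕0⊕0⊕0⊕1⊕0 = 1
s4 (pos 4,5,6,7,12,13,14,15): 0⊕0⊕1⊕0⊕1⊕1⊕1⊕0 = 0
s8 (pos 8,9,10,11,12,13,14,15): 0⊕0⊕0⊕0⊕1⊕1⊕1⊕0 = 1
Syndrome s8…s1 = 1011 → error at position 11.
Flip position 11: 101001000001110 → 101001000011110

101001000011110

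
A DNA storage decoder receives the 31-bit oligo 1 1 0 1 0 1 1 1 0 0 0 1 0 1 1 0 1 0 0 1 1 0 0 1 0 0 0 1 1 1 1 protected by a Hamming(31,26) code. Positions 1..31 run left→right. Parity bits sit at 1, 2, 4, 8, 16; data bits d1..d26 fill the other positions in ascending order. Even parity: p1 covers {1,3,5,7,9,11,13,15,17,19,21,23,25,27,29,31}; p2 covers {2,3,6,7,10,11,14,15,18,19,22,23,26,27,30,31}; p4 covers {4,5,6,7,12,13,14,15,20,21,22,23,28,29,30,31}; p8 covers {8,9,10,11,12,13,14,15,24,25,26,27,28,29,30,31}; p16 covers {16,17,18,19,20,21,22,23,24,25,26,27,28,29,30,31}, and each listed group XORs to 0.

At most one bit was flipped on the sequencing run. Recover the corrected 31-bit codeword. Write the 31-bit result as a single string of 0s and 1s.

1101011100110110100110010001111

s1 (pos 1,3,5,7,9,11,13,15,17,19,21,23,25,27,29,31): 1⊕0⊕0⊕1⊕0⊕0⊕0⊕1⊕1⊕0⊕1⊕0⊕0⊕0⊕1⊕1 = 1
s2 (pos 2,3,6,7,10,11,14,15,18,19,22,23,26,27,30,31): 1⊕0⊕1⊕1⊕0⊕0⊕1⊕1⊕0⊕0⊕0⊕0⊕0⊕0⊕1⊕1 = 1
s4 (pos 4,5,6,7,12,13,14,15,20,21,22,23,28,29,30,31): 1⊕0⊕1⊕1⊕1⊕0⊕1⊕1⊕1⊕1⊕0⊕0⊕1⊕1⊕1⊕1 = 0
s8 (pos 8,9,10,11,12,13,14,15,24,25,26,27,28,29,30,31): 1⊕0⊕0⊕0⊕1⊕0⊕1⊕1⊕1⊕0⊕0⊕0⊕1⊕1⊕1⊕1 = 1
s16 (pos 16,17,18,19,20,21,22,23,24,25,26,27,28,29,30,31): 0⊕1⊕0⊕0⊕1⊕1⊕0⊕0⊕1⊕0⊕0⊕0⊕1⊕1⊕1⊕1 = 0
Syndrome s16…s1 = 01011 → error at position 11.
Flip position 11: 1101011100010110100110010001111 → 1101011100110110100110010001111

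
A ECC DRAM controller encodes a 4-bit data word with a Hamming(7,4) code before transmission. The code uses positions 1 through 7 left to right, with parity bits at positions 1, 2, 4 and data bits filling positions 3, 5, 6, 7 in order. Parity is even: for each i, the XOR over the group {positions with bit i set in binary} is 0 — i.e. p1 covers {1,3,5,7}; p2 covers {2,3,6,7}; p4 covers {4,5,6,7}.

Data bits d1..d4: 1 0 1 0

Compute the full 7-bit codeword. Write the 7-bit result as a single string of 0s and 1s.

Place data at non-parity positions: p1 p2 1 p4 0 1 0
p1 (pos 1,3,5,7): XOR of data positions = 1⊕0⊕0 = 1
p2 (pos 2,3,6,7): XOR of data positions = 1⊕1⊕0 = 0
p4 (pos 4,5,6,7): XOR of data positions = 0⊕1⊕0 = 1
Codeword: 1011010

1011010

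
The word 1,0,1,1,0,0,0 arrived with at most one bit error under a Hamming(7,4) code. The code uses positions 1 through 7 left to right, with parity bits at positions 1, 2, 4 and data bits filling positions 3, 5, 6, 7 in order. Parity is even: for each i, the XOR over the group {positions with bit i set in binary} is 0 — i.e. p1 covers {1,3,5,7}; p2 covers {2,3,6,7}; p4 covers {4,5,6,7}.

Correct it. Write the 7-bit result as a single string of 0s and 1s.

s1 (pos 1,3,5,7): 1⊕1⊕0⊕0 = 0
s2 (pos 2,3,6,7): 0⊕1⊕0⊕0 = 1
s4 (pos 4,5,6,7): 1⊕0⊕0⊕0 = 1
Syndrome s4…s1 = 110 → error at position 6.
Flip position 6: 1011000 → 1011010

1011010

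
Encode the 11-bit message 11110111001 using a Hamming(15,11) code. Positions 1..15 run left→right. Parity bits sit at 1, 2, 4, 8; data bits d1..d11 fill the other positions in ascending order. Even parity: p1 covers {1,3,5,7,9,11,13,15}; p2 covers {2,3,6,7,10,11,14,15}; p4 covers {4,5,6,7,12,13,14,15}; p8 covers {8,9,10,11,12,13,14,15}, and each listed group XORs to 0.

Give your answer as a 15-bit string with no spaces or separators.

101111100111001

Place data at non-parity positions: p1 p2 1 p4 1 1 1 p8 0 1 1 1 0 0 1
p1 (pos 1,3,5,7,9,11,13,15): XOR of data positions = 1⊕1⊕1⊕0⊕1⊕0⊕1 = 1
p2 (pos 2,3,6,7,10,11,14,15): XOR of data positions = 1⊕1⊕1⊕1⊕1⊕0⊕1 = 0
p4 (pos 4,5,6,7,12,13,14,15): XOR of data positions = 1⊕1⊕1⊕1⊕0⊕0⊕1 = 1
p8 (pos 8,9,10,11,12,13,14,15): XOR of data positions = 0⊕1⊕1⊕1⊕0⊕0⊕1 = 0
Codeword: 101111100111001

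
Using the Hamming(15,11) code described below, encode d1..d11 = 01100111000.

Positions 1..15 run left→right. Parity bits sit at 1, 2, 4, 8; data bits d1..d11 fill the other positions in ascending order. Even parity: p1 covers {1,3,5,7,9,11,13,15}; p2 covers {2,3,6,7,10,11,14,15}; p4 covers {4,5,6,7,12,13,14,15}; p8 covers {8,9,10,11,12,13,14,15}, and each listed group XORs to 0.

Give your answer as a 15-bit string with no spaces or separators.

010111010111000

Place data at non-parity positions: p1 p2 0 p4 1 1 0 p8 0 1 1 1 0 0 0
p1 (pos 1,3,5,7,9,11,13,15): XOR of data positions = 0⊕1⊕0⊕0⊕1⊕0⊕0 = 0
p2 (pos 2,3,6,7,10,11,14,15): XOR of data positions = 0⊕1⊕0⊕1⊕1⊕0⊕0 = 1
p4 (pos 4,5,6,7,12,13,14,15): XOR of data positions = 1⊕1⊕0⊕1⊕0⊕0⊕0 = 1
p8 (pos 8,9,10,11,12,13,14,15): XOR of data positions = 0⊕1⊕1⊕1⊕0⊕0⊕0 = 1
Codeword: 010111010111000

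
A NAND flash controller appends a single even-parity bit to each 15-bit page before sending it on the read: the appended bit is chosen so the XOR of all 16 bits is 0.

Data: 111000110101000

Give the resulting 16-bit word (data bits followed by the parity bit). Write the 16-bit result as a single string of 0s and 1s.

1110001101010001

XOR of the 15 data bits: 1⊕1⊕1⊕0⊕0⊕0⊕1⊕1⊕0⊕1⊕0⊕1⊕0⊕0⊕0 = 1
Parity bit = 1 (so all 16 bits XOR to 0).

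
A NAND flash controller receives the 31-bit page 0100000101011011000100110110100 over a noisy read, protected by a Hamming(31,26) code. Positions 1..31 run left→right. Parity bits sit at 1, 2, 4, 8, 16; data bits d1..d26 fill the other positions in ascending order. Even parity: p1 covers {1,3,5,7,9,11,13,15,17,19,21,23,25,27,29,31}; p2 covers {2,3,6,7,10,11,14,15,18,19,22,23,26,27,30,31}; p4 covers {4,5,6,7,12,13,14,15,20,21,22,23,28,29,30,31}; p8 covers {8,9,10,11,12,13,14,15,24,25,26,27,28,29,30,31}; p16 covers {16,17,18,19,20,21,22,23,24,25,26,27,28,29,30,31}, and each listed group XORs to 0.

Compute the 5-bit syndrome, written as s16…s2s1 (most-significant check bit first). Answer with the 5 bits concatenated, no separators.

s1 (pos 1,3,5,7,9,11,13,15,17,19,21,23,25,27,29,31): 0⊕0⊕0⊕0⊕0⊕0⊕1⊕1⊕0⊕0⊕0⊕1⊕0⊕1⊕1⊕0 = 1
s2 (pos 2,3,6,7,10,11,14,15,18,19,22,23,26,27,30,31): 1⊕0⊕0⊕0⊕1⊕0⊕0⊕1⊕0⊕0⊕0⊕1⊕1⊕1⊕0⊕0 = 0
s4 (pos 4,5,6,7,12,13,14,15,20,21,22,23,28,29,30,31): 0⊕0⊕0⊕0⊕1⊕1⊕0⊕1⊕1⊕0⊕0⊕1⊕0⊕1⊕0⊕0 = 0
s8 (pos 8,9,10,11,12,13,14,15,24,25,26,27,28,29,30,31): 1⊕0⊕1⊕0⊕1⊕1⊕0⊕1⊕1⊕0⊕1⊕1⊕0⊕1⊕0⊕0 = 1
s16 (pos 16,17,18,19,20,21,22,23,24,25,26,27,28,29,30,31): 1⊕0⊕0⊕0⊕1⊕0⊕0⊕1⊕1⊕0⊕1⊕1⊕0⊕1⊕0⊕0 = 1
Syndrome s16…s1 = 11001 → error at position 25.

11001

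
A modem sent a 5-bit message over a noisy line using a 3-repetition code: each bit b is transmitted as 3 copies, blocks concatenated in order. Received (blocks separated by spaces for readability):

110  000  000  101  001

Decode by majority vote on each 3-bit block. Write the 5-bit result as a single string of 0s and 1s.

10010

Block 1 (110): 2 ones → 1
Block 2 (000): 0 ones → 0
Block 3 (000): 0 ones → 0
Block 4 (101): 2 ones → 1
Block 5 (001): 1 one → 0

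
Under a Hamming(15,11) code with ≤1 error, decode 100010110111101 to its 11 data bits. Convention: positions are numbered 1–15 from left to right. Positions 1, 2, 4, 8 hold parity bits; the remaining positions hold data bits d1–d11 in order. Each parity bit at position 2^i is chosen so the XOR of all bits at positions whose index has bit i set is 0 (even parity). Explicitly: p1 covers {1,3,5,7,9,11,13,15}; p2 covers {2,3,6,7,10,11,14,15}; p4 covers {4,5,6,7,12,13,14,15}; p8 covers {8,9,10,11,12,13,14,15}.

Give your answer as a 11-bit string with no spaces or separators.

s1 (pos 1,3,5,7,9,11,13,15): 1⊕0⊕1⊕1⊕0⊕1⊕1⊕1 = 0
s2 (pos 2,3,6,7,10,11,14,15): 0⊕0⊕0⊕1⊕1⊕1⊕0⊕1 = 0
s4 (pos 4,5,6,7,12,13,14,15): 0⊕1⊕0⊕1⊕1⊕1⊕0⊕1 = 1
s8 (pos 8,9,10,11,12,13,14,15): 1⊕0⊕1⊕1⊕1⊕1⊕0⊕1 = 0
Syndrome s8…s1 = 0100 → error at position 4.
Flip position 4: 100010110111101 → 100110110111101
Read data bits from positions 3,5,6,7,9,10,11,12,13,14,15: 01010111101

01010111101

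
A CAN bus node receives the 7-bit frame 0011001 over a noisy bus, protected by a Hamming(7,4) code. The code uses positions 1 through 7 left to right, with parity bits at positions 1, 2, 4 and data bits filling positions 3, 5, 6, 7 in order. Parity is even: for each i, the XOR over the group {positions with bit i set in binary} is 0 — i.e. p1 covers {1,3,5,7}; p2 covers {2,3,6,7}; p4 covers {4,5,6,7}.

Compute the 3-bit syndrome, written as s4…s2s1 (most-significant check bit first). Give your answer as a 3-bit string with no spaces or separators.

000

s1 (pos 1,3,5,7): 0⊕1⊕0⊕1 = 0
s2 (pos 2,3,6,7): 0⊕1⊕0⊕1 = 0
s4 (pos 4,5,6,7): 1⊕0⊕0⊕1 = 0
Syndrome s4…s1 = 000 → no error.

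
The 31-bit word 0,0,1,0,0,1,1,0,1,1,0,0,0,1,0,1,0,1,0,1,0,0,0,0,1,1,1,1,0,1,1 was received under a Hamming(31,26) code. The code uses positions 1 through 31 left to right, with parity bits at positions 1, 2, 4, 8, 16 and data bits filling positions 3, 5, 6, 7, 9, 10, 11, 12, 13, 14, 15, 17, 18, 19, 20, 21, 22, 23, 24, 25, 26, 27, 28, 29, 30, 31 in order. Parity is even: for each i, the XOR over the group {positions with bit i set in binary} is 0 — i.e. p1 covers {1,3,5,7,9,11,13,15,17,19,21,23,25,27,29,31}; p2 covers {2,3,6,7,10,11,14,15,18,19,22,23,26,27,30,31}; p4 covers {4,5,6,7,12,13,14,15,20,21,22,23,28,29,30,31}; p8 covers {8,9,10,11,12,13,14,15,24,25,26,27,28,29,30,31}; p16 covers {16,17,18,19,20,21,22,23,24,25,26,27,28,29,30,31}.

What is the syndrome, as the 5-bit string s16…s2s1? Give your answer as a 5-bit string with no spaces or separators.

s1 (pos 1,3,5,7,9,11,13,15,17,19,21,23,25,27,29,31): 0⊕1⊕0⊕1⊕1⊕0⊕0⊕0⊕0⊕0⊕0⊕0⊕1⊕1⊕0⊕1 = 0
s2 (pos 2,3,6,7,10,11,14,15,18,19,22,23,26,27,30,31): 0⊕1⊕1⊕1⊕1⊕0⊕1⊕0⊕1⊕0⊕0⊕0⊕1⊕1⊕1⊕1 = 0
s4 (pos 4,5,6,7,12,13,14,15,20,21,22,23,28,29,30,31): 0⊕0⊕1⊕1⊕0⊕0⊕1⊕0⊕1⊕0⊕0⊕0⊕1⊕0⊕1⊕1 = 1
s8 (pos 8,9,10,11,12,13,14,15,24,25,26,27,28,29,30,31): 0⊕1⊕1⊕0⊕0⊕0⊕1⊕0⊕0⊕1⊕1⊕1⊕1⊕0⊕1⊕1 = 1
s16 (pos 16,17,18,19,20,21,22,23,24,25,26,27,28,29,30,31): 1⊕0⊕1⊕0⊕1⊕0⊕0⊕0⊕0⊕1⊕1⊕1⊕1⊕0⊕1⊕1 = 1
Syndrome s16…s1 = 11100 → error at position 28.

11100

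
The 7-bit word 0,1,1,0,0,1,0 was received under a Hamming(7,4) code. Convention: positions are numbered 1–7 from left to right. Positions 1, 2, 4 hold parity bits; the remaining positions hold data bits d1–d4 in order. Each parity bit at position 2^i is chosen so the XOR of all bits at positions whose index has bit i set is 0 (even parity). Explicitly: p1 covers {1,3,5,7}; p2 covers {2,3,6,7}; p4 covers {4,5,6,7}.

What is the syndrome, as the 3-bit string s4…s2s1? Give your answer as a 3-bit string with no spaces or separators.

s1 (pos 1,3,5,7): 0⊕1⊕0⊕0 = 1
s2 (pos 2,3,6,7): 1⊕1⊕1⊕0 = 1
s4 (pos 4,5,6,7): 0⊕0⊕1⊕0 = 1
Syndrome s4…s1 = 111 → error at position 7.

111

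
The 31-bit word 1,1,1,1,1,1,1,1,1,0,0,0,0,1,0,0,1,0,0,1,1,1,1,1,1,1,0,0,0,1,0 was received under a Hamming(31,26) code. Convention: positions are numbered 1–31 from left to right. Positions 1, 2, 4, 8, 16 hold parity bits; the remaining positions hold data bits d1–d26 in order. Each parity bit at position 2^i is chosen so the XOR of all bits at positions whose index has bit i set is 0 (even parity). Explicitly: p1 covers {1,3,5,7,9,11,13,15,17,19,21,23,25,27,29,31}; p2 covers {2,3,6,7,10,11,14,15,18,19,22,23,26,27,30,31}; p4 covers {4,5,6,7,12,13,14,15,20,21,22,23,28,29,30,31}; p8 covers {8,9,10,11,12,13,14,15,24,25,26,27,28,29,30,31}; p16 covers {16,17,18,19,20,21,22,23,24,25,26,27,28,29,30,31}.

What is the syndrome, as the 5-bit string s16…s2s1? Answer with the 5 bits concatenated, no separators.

s1 (pos 1,3,5,7,9,11,13,15,17,19,21,23,25,27,29,31): 1⊕1⊕1⊕1⊕1⊕0⊕0⊕0⊕1⊕0⊕1⊕1⊕1⊕0⊕0⊕0 = 1
s2 (pos 2,3,6,7,10,11,14,15,18,19,22,23,26,27,30,31): 1⊕1⊕1⊕1⊕0⊕0⊕1⊕0⊕0⊕0⊕1⊕1⊕1⊕0⊕1⊕0 = 1
s4 (pos 4,5,6,7,12,13,14,15,20,21,22,23,28,29,30,31): 1⊕1⊕1⊕1⊕0⊕0⊕1⊕0⊕1⊕1⊕1⊕1⊕0⊕0⊕1⊕0 = 0
s8 (pos 8,9,10,11,12,13,14,15,24,25,26,27,28,29,30,31): 1⊕1⊕0⊕0⊕0⊕0⊕1⊕0⊕1⊕1⊕1⊕0⊕0⊕0⊕1⊕0 = 1
s16 (pos 16,17,18,19,20,21,22,23,24,25,26,27,28,29,30,31): 0⊕1⊕0⊕0⊕1⊕1⊕1⊕1⊕1⊕1⊕1⊕0⊕0⊕0⊕1⊕0 = 1
Syndrome s16…s1 = 11011 → error at position 27.

11011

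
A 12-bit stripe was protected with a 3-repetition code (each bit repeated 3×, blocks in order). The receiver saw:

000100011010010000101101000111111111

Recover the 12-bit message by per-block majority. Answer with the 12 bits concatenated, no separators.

001000110111

Block 1 (000): 0 ones → 0
Block 2 (100): 1 one → 0
Block 3 (011): 2 ones → 1
Block 4 (010): 1 one → 0
Block 5 (010): 1 one → 0
Block 6 (000): 0 ones → 0
Block 7 (101): 2 ones → 1
Block 8 (101): 2 ones → 1
Block 9 (000): 0 ones → 0
Block 10 (111): 3 ones → 1
Block 11 (111): 3 ones → 1
Block 12 (111): 3 ones → 1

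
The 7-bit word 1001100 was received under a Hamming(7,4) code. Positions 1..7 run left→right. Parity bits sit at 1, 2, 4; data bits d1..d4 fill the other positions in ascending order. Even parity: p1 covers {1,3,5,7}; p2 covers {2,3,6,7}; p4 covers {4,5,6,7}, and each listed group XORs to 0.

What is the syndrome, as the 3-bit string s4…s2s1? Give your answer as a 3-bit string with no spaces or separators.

s1 (pos 1,3,5,7): 1⊕0⊕1⊕0 = 0
s2 (pos 2,3,6,7): 0⊕0⊕0⊕0 = 0
s4 (pos 4,5,6,7): 1⊕1⊕0⊕0 = 0
Syndrome s4…s1 = 000 → no error.

000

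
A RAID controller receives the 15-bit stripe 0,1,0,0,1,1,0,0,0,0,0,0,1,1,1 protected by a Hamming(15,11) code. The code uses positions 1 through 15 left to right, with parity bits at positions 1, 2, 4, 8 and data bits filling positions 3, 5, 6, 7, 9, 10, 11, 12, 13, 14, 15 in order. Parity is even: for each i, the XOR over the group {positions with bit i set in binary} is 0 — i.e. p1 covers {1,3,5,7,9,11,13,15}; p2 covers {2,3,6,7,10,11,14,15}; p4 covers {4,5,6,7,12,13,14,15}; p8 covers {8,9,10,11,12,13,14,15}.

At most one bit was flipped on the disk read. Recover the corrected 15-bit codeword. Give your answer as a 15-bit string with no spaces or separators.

s1 (pos 1,3,5,7,9,11,13,15): 0⊕0⊕1⊕0⊕0⊕0⊕1⊕1 = 1
s2 (pos 2,3,6,7,10,11,14,15): 1⊕0⊕1⊕0⊕0⊕0⊕1⊕1 = 0
s4 (pos 4,5,6,7,12,13,14,15): 0⊕1⊕1⊕0⊕0⊕1⊕1⊕1 = 1
s8 (pos 8,9,10,11,12,13,14,15): 0⊕0⊕0⊕0⊕0⊕1⊕1⊕1 = 1
Syndrome s8…s1 = 1101 → error at position 13.
Flip position 13: 010011000000111 → 010011000000011

010011000000011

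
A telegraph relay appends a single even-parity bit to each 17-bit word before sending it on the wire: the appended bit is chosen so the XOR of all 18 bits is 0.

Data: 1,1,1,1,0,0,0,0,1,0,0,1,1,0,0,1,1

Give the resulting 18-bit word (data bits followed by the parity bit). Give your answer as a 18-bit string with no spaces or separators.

111100001001100111

XOR of the 17 data bits: 1⊕1⊕1⊕1⊕0⊕0⊕0⊕0⊕1⊕0⊕0⊕1⊕1⊕0⊕0⊕1⊕1 = 1
Parity bit = 1 (so all 18 bits XOR to 0).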